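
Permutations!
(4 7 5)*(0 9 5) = (0 9 5 4 7) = [9, 1, 2, 3, 7, 4, 6, 0, 8, 5]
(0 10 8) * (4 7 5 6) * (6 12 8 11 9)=(0 10 11 9 6 4 7 5 12 8)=[10, 1, 2, 3, 7, 12, 4, 5, 0, 6, 11, 9, 8]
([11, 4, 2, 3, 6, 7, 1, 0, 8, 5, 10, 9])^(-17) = [5, 4, 2, 3, 6, 11, 1, 9, 8, 0, 10, 7]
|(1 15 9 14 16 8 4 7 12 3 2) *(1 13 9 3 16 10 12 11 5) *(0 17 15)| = 17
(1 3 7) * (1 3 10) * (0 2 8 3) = (0 2 8 3 7)(1 10) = [2, 10, 8, 7, 4, 5, 6, 0, 3, 9, 1]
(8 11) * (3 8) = (3 8 11) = [0, 1, 2, 8, 4, 5, 6, 7, 11, 9, 10, 3]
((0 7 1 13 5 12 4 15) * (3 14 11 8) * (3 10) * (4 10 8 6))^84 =(0 10 15 12 4 5 6 13 11 1 14 7 3)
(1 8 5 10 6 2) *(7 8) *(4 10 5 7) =[0, 4, 1, 3, 10, 5, 2, 8, 7, 9, 6] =(1 4 10 6 2)(7 8)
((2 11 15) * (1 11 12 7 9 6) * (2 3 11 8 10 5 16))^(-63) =(1 7 16 8 9 2 10 6 12 5) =((1 8 10 5 16 2 12 7 9 6)(3 11 15))^(-63)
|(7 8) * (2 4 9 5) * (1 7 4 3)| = 8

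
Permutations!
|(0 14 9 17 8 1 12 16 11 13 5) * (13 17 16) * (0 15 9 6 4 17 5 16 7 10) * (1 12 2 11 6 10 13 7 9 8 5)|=30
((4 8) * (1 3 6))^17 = (1 6 3)(4 8)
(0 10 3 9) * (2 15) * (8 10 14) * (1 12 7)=(0 14 8 10 3 9)(1 12 7)(2 15)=[14, 12, 15, 9, 4, 5, 6, 1, 10, 0, 3, 11, 7, 13, 8, 2]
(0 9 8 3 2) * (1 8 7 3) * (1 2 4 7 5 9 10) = (0 10 1 8 2)(3 4 7)(5 9) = [10, 8, 0, 4, 7, 9, 6, 3, 2, 5, 1]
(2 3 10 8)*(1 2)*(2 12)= (1 12 2 3 10 8)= [0, 12, 3, 10, 4, 5, 6, 7, 1, 9, 8, 11, 2]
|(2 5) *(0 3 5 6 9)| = |(0 3 5 2 6 9)| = 6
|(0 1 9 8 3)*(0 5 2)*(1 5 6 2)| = 8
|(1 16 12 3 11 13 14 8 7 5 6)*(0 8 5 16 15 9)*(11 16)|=|(0 8 7 11 13 14 5 6 1 15 9)(3 16 12)|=33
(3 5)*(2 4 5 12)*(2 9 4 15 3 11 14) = (2 15 3 12 9 4 5 11 14) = [0, 1, 15, 12, 5, 11, 6, 7, 8, 4, 10, 14, 9, 13, 2, 3]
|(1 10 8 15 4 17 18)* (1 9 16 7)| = |(1 10 8 15 4 17 18 9 16 7)| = 10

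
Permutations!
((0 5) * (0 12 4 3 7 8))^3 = (0 4 8 12 7 5 3)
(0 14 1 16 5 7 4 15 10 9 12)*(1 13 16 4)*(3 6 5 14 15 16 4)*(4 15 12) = [12, 3, 2, 6, 16, 7, 5, 1, 8, 4, 9, 11, 0, 15, 13, 10, 14] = (0 12)(1 3 6 5 7)(4 16 14 13 15 10 9)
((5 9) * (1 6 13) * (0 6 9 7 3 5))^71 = ((0 6 13 1 9)(3 5 7))^71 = (0 6 13 1 9)(3 7 5)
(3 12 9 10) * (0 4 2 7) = (0 4 2 7)(3 12 9 10) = [4, 1, 7, 12, 2, 5, 6, 0, 8, 10, 3, 11, 9]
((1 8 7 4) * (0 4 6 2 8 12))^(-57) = ((0 4 1 12)(2 8 7 6))^(-57) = (0 12 1 4)(2 6 7 8)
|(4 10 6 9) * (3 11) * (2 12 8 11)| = |(2 12 8 11 3)(4 10 6 9)| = 20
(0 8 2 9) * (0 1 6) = (0 8 2 9 1 6) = [8, 6, 9, 3, 4, 5, 0, 7, 2, 1]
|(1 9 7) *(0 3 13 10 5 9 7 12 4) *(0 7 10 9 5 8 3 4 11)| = 11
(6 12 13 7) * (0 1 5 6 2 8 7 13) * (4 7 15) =(0 1 5 6 12)(2 8 15 4 7) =[1, 5, 8, 3, 7, 6, 12, 2, 15, 9, 10, 11, 0, 13, 14, 4]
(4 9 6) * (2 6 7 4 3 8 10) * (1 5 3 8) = (1 5 3)(2 6 8 10)(4 9 7) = [0, 5, 6, 1, 9, 3, 8, 4, 10, 7, 2]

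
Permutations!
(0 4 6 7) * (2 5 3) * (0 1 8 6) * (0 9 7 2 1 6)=(0 4 9 7 6 2 5 3 1 8)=[4, 8, 5, 1, 9, 3, 2, 6, 0, 7]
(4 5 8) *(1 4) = (1 4 5 8) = [0, 4, 2, 3, 5, 8, 6, 7, 1]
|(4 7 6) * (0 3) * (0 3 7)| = |(0 7 6 4)| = 4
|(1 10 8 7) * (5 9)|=4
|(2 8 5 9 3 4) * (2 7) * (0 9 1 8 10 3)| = |(0 9)(1 8 5)(2 10 3 4 7)| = 30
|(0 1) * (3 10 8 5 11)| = |(0 1)(3 10 8 5 11)| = 10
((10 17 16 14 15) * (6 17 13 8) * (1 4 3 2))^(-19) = ((1 4 3 2)(6 17 16 14 15 10 13 8))^(-19) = (1 4 3 2)(6 10 16 8 15 17 13 14)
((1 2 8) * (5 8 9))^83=((1 2 9 5 8))^83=(1 5 2 8 9)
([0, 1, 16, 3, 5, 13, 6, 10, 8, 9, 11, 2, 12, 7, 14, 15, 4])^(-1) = [0, 1, 11, 3, 16, 4, 6, 13, 8, 9, 7, 10, 12, 5, 14, 15, 2]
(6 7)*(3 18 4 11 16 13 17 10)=(3 18 4 11 16 13 17 10)(6 7)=[0, 1, 2, 18, 11, 5, 7, 6, 8, 9, 3, 16, 12, 17, 14, 15, 13, 10, 4]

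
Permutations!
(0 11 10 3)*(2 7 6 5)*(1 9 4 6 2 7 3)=[11, 9, 3, 0, 6, 7, 5, 2, 8, 4, 1, 10]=(0 11 10 1 9 4 6 5 7 2 3)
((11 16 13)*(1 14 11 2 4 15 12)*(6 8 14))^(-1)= (1 12 15 4 2 13 16 11 14 8 6)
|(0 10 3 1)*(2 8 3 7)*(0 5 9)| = |(0 10 7 2 8 3 1 5 9)| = 9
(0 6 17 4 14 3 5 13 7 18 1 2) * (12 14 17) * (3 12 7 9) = [6, 2, 0, 5, 17, 13, 7, 18, 8, 3, 10, 11, 14, 9, 12, 15, 16, 4, 1] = (0 6 7 18 1 2)(3 5 13 9)(4 17)(12 14)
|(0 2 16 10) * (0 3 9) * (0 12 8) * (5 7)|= |(0 2 16 10 3 9 12 8)(5 7)|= 8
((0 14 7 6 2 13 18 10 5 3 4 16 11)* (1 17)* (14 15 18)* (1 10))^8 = (0 4 10 18 11 3 17 15 16 5 1)(2 7 13 6 14)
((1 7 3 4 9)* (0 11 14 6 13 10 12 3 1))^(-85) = (0 10)(1 7)(3 14)(4 6)(9 13)(11 12)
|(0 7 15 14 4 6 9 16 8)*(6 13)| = 10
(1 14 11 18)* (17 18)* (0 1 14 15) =(0 1 15)(11 17 18 14) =[1, 15, 2, 3, 4, 5, 6, 7, 8, 9, 10, 17, 12, 13, 11, 0, 16, 18, 14]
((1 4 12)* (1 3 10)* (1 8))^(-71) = ((1 4 12 3 10 8))^(-71) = (1 4 12 3 10 8)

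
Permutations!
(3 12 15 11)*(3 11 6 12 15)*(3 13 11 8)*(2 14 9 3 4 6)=[0, 1, 14, 15, 6, 5, 12, 7, 4, 3, 10, 8, 13, 11, 9, 2]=(2 14 9 3 15)(4 6 12 13 11 8)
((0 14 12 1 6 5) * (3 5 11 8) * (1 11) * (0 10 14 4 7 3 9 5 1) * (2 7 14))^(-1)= (0 6 1 3 7 2 10 5 9 8 11 12 14 4)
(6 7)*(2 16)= (2 16)(6 7)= [0, 1, 16, 3, 4, 5, 7, 6, 8, 9, 10, 11, 12, 13, 14, 15, 2]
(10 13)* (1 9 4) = [0, 9, 2, 3, 1, 5, 6, 7, 8, 4, 13, 11, 12, 10] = (1 9 4)(10 13)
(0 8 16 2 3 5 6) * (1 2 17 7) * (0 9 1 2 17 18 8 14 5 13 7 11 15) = [14, 17, 3, 13, 4, 6, 9, 2, 16, 1, 10, 15, 12, 7, 5, 0, 18, 11, 8] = (0 14 5 6 9 1 17 11 15)(2 3 13 7)(8 16 18)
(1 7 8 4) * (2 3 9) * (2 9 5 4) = (9)(1 7 8 2 3 5 4) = [0, 7, 3, 5, 1, 4, 6, 8, 2, 9]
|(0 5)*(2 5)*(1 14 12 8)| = |(0 2 5)(1 14 12 8)| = 12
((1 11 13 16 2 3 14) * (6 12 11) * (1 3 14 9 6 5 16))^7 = (1 6 2 13 9 16 11 3 5 12 14)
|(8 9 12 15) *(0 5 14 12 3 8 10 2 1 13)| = |(0 5 14 12 15 10 2 1 13)(3 8 9)| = 9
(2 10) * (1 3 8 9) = (1 3 8 9)(2 10) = [0, 3, 10, 8, 4, 5, 6, 7, 9, 1, 2]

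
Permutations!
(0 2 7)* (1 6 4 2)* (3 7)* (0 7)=(7)(0 1 6 4 2 3)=[1, 6, 3, 0, 2, 5, 4, 7]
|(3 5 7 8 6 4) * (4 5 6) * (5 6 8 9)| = |(3 8 4)(5 7 9)| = 3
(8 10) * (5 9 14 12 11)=[0, 1, 2, 3, 4, 9, 6, 7, 10, 14, 8, 5, 11, 13, 12]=(5 9 14 12 11)(8 10)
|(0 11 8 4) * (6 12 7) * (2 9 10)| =12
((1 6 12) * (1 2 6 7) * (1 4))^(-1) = (1 4 7)(2 12 6)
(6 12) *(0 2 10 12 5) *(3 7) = (0 2 10 12 6 5)(3 7) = [2, 1, 10, 7, 4, 0, 5, 3, 8, 9, 12, 11, 6]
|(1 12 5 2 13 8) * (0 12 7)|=|(0 12 5 2 13 8 1 7)|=8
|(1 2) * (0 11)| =|(0 11)(1 2)| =2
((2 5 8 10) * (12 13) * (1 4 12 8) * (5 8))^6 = (1 4 12 13 5)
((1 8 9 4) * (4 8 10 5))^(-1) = (1 4 5 10)(8 9)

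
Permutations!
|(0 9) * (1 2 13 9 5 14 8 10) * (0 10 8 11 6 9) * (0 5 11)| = |(0 11 6 9 10 1 2 13 5 14)| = 10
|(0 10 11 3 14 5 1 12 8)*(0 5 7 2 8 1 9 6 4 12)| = |(0 10 11 3 14 7 2 8 5 9 6 4 12 1)| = 14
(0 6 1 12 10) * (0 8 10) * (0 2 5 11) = (0 6 1 12 2 5 11)(8 10) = [6, 12, 5, 3, 4, 11, 1, 7, 10, 9, 8, 0, 2]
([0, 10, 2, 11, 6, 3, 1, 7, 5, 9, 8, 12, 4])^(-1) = (1 6 4 12 11 3 5 8 10)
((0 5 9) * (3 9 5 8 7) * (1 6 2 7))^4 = ((0 8 1 6 2 7 3 9))^4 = (0 2)(1 3)(6 9)(7 8)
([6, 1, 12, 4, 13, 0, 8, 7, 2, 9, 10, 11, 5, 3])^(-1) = [5, 1, 8, 13, 3, 12, 0, 7, 6, 9, 10, 11, 2, 4]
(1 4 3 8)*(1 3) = [0, 4, 2, 8, 1, 5, 6, 7, 3] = (1 4)(3 8)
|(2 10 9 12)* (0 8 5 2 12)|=6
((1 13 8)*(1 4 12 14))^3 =(1 4)(8 14)(12 13)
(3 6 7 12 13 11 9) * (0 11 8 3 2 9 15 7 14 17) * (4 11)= [4, 1, 9, 6, 11, 5, 14, 12, 3, 2, 10, 15, 13, 8, 17, 7, 16, 0]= (0 4 11 15 7 12 13 8 3 6 14 17)(2 9)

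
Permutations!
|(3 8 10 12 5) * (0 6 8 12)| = |(0 6 8 10)(3 12 5)| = 12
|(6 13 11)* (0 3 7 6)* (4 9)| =6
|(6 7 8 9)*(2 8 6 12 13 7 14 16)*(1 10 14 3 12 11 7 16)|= 30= |(1 10 14)(2 8 9 11 7 6 3 12 13 16)|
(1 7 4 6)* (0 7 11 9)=(0 7 4 6 1 11 9)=[7, 11, 2, 3, 6, 5, 1, 4, 8, 0, 10, 9]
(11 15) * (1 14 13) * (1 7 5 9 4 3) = (1 14 13 7 5 9 4 3)(11 15) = [0, 14, 2, 1, 3, 9, 6, 5, 8, 4, 10, 15, 12, 7, 13, 11]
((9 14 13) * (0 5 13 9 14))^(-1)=(0 9 14 13 5)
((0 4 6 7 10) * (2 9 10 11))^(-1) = (0 10 9 2 11 7 6 4)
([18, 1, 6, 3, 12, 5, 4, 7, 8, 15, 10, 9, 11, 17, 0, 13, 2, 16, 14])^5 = [14, 1, 9, 3, 13, 5, 15, 7, 8, 2, 10, 16, 17, 4, 18, 6, 11, 12, 0]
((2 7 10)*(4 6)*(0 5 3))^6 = (10)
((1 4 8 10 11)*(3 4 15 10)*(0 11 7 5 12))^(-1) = ((0 11 1 15 10 7 5 12)(3 4 8))^(-1) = (0 12 5 7 10 15 1 11)(3 8 4)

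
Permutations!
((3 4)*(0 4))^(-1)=((0 4 3))^(-1)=(0 3 4)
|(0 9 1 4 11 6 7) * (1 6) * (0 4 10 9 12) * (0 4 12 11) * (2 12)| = |(0 11 1 10 9 6 7 2 12 4)| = 10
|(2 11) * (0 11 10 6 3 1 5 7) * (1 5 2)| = 9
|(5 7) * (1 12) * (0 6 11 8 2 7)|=14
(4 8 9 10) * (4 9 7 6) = (4 8 7 6)(9 10) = [0, 1, 2, 3, 8, 5, 4, 6, 7, 10, 9]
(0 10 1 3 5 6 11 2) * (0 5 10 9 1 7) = [9, 3, 5, 10, 4, 6, 11, 0, 8, 1, 7, 2] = (0 9 1 3 10 7)(2 5 6 11)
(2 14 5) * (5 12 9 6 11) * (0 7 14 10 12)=(0 7 14)(2 10 12 9 6 11 5)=[7, 1, 10, 3, 4, 2, 11, 14, 8, 6, 12, 5, 9, 13, 0]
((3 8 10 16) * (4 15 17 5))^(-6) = (3 10)(4 17)(5 15)(8 16)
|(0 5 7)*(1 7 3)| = |(0 5 3 1 7)| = 5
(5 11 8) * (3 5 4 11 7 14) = (3 5 7 14)(4 11 8) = [0, 1, 2, 5, 11, 7, 6, 14, 4, 9, 10, 8, 12, 13, 3]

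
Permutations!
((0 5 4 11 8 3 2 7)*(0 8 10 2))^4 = ((0 5 4 11 10 2 7 8 3))^4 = (0 10 3 11 8 4 7 5 2)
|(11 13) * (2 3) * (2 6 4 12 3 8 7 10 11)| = 12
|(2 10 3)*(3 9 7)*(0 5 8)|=|(0 5 8)(2 10 9 7 3)|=15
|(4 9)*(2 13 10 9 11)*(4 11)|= |(2 13 10 9 11)|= 5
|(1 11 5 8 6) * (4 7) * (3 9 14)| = |(1 11 5 8 6)(3 9 14)(4 7)| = 30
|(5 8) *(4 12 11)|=|(4 12 11)(5 8)|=6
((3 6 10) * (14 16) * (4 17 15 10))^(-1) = ((3 6 4 17 15 10)(14 16))^(-1) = (3 10 15 17 4 6)(14 16)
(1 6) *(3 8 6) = [0, 3, 2, 8, 4, 5, 1, 7, 6] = (1 3 8 6)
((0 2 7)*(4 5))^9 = (7)(4 5)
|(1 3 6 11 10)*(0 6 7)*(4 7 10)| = 15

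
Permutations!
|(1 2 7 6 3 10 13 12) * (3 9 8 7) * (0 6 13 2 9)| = 6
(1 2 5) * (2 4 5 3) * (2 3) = (1 4 5) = [0, 4, 2, 3, 5, 1]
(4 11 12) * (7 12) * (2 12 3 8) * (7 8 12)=(2 7 3 12 4 11 8)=[0, 1, 7, 12, 11, 5, 6, 3, 2, 9, 10, 8, 4]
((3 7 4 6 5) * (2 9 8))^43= (2 9 8)(3 6 7 5 4)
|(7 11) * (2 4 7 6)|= 5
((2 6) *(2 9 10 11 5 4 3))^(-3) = ((2 6 9 10 11 5 4 3))^(-3) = (2 5 9 3 11 6 4 10)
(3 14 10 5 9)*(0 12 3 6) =[12, 1, 2, 14, 4, 9, 0, 7, 8, 6, 5, 11, 3, 13, 10] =(0 12 3 14 10 5 9 6)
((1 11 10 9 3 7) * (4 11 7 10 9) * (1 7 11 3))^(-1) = (1 9 11)(3 4 10)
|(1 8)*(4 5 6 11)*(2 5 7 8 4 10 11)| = 12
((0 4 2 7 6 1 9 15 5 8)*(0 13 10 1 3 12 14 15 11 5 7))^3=((0 4 2)(1 9 11 5 8 13 10)(3 12 14 15 7 6))^3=(1 5 10 11 13 9 8)(3 15)(6 14)(7 12)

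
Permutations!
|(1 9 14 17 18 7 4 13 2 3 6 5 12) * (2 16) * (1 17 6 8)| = |(1 9 14 6 5 12 17 18 7 4 13 16 2 3 8)| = 15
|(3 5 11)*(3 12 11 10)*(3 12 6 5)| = 5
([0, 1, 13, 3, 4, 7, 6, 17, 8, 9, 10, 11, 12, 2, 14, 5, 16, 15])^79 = [0, 1, 13, 3, 4, 15, 6, 5, 8, 9, 10, 11, 12, 2, 14, 17, 16, 7]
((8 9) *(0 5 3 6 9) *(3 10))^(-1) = (0 8 9 6 3 10 5)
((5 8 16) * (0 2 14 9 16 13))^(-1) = (0 13 8 5 16 9 14 2)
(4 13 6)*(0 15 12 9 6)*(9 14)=(0 15 12 14 9 6 4 13)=[15, 1, 2, 3, 13, 5, 4, 7, 8, 6, 10, 11, 14, 0, 9, 12]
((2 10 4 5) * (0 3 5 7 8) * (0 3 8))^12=(0 2)(3 4)(5 7)(8 10)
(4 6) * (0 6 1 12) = (0 6 4 1 12) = [6, 12, 2, 3, 1, 5, 4, 7, 8, 9, 10, 11, 0]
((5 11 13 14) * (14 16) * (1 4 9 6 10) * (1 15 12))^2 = (1 9 10 12 4 6 15)(5 13 14 11 16)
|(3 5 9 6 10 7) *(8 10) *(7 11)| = 8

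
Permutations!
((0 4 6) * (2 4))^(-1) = (0 6 4 2)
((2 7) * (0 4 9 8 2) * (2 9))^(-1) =(0 7 2 4)(8 9)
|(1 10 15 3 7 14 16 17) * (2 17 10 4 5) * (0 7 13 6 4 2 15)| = |(0 7 14 16 10)(1 2 17)(3 13 6 4 5 15)| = 30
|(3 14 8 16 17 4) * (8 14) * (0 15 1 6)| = 20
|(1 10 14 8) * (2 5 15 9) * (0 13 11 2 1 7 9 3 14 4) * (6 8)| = 15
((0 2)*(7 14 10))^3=(14)(0 2)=((0 2)(7 14 10))^3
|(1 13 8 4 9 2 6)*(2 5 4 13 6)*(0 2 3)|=6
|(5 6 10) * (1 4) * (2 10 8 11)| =|(1 4)(2 10 5 6 8 11)| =6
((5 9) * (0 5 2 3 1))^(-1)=(0 1 3 2 9 5)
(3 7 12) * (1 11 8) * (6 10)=(1 11 8)(3 7 12)(6 10)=[0, 11, 2, 7, 4, 5, 10, 12, 1, 9, 6, 8, 3]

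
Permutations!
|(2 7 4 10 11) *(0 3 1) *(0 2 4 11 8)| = 9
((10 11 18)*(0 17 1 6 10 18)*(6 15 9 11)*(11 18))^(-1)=((0 17 1 15 9 18 11)(6 10))^(-1)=(0 11 18 9 15 1 17)(6 10)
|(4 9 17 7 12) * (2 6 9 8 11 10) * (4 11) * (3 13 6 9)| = |(2 9 17 7 12 11 10)(3 13 6)(4 8)| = 42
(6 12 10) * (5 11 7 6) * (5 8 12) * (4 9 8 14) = (4 9 8 12 10 14)(5 11 7 6) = [0, 1, 2, 3, 9, 11, 5, 6, 12, 8, 14, 7, 10, 13, 4]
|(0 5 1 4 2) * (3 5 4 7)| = 12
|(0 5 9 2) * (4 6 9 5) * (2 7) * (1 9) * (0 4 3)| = 6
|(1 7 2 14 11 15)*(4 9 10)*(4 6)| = |(1 7 2 14 11 15)(4 9 10 6)| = 12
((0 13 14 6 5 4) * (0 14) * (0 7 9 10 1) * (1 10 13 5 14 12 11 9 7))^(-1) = (0 1 13 9 11 12 4 5)(6 14)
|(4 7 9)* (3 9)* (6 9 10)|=6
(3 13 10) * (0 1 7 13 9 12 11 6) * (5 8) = (0 1 7 13 10 3 9 12 11 6)(5 8) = [1, 7, 2, 9, 4, 8, 0, 13, 5, 12, 3, 6, 11, 10]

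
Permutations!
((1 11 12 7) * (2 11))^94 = ((1 2 11 12 7))^94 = (1 7 12 11 2)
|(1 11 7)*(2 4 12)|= 3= |(1 11 7)(2 4 12)|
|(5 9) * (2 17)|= |(2 17)(5 9)|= 2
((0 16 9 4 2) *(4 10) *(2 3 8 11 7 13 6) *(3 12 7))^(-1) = (0 2 6 13 7 12 4 10 9 16)(3 11 8)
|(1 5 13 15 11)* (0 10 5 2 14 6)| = |(0 10 5 13 15 11 1 2 14 6)| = 10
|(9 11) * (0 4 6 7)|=4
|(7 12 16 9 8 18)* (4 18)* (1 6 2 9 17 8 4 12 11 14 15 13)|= 44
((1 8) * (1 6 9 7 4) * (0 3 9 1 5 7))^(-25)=(0 9 3)(1 6 8)(4 7 5)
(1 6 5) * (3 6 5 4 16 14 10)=(1 5)(3 6 4 16 14 10)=[0, 5, 2, 6, 16, 1, 4, 7, 8, 9, 3, 11, 12, 13, 10, 15, 14]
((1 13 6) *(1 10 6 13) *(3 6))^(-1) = (13)(3 10 6)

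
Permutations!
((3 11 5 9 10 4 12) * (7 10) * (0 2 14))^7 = ((0 2 14)(3 11 5 9 7 10 4 12))^7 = (0 2 14)(3 12 4 10 7 9 5 11)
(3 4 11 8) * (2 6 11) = (2 6 11 8 3 4) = [0, 1, 6, 4, 2, 5, 11, 7, 3, 9, 10, 8]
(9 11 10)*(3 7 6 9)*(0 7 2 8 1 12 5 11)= (0 7 6 9)(1 12 5 11 10 3 2 8)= [7, 12, 8, 2, 4, 11, 9, 6, 1, 0, 3, 10, 5]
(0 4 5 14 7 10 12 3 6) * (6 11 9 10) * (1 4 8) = (0 8 1 4 5 14 7 6)(3 11 9 10 12) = [8, 4, 2, 11, 5, 14, 0, 6, 1, 10, 12, 9, 3, 13, 7]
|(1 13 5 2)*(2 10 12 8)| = |(1 13 5 10 12 8 2)| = 7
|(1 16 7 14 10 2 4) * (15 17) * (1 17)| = 9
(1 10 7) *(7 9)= (1 10 9 7)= [0, 10, 2, 3, 4, 5, 6, 1, 8, 7, 9]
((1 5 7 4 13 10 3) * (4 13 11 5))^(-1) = (1 3 10 13 7 5 11 4)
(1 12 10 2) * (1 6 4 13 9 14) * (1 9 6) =[0, 12, 1, 3, 13, 5, 4, 7, 8, 14, 2, 11, 10, 6, 9] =(1 12 10 2)(4 13 6)(9 14)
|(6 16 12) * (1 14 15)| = |(1 14 15)(6 16 12)| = 3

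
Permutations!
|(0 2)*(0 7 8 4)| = 5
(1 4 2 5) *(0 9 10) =(0 9 10)(1 4 2 5) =[9, 4, 5, 3, 2, 1, 6, 7, 8, 10, 0]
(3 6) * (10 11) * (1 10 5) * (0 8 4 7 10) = (0 8 4 7 10 11 5 1)(3 6) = [8, 0, 2, 6, 7, 1, 3, 10, 4, 9, 11, 5]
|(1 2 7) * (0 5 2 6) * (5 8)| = 7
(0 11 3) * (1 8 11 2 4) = (0 2 4 1 8 11 3) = [2, 8, 4, 0, 1, 5, 6, 7, 11, 9, 10, 3]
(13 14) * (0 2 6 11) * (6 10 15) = [2, 1, 10, 3, 4, 5, 11, 7, 8, 9, 15, 0, 12, 14, 13, 6] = (0 2 10 15 6 11)(13 14)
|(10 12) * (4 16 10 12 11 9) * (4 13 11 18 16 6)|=|(4 6)(9 13 11)(10 18 16)|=6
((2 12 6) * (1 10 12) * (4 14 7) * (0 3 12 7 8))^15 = ((0 3 12 6 2 1 10 7 4 14 8))^15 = (0 2 4 3 1 14 12 10 8 6 7)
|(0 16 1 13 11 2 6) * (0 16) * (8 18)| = |(1 13 11 2 6 16)(8 18)| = 6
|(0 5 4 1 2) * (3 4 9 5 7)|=|(0 7 3 4 1 2)(5 9)|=6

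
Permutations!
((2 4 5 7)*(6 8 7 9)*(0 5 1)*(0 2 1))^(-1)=((0 5 9 6 8 7 1 2 4))^(-1)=(0 4 2 1 7 8 6 9 5)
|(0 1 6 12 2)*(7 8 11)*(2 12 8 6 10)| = |(12)(0 1 10 2)(6 8 11 7)| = 4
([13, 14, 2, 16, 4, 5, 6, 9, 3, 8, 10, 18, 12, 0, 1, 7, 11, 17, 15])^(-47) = (0 13)(1 14)(3 16 11 18 15 7 9 8)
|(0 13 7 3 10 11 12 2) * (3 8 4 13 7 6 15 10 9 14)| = 33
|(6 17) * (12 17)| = |(6 12 17)| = 3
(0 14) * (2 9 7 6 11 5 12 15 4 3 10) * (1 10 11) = [14, 10, 9, 11, 3, 12, 1, 6, 8, 7, 2, 5, 15, 13, 0, 4] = (0 14)(1 10 2 9 7 6)(3 11 5 12 15 4)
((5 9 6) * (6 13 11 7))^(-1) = (5 6 7 11 13 9)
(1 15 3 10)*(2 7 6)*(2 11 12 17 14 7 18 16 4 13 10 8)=[0, 15, 18, 8, 13, 5, 11, 6, 2, 9, 1, 12, 17, 10, 7, 3, 4, 14, 16]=(1 15 3 8 2 18 16 4 13 10)(6 11 12 17 14 7)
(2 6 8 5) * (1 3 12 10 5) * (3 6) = [0, 6, 3, 12, 4, 2, 8, 7, 1, 9, 5, 11, 10] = (1 6 8)(2 3 12 10 5)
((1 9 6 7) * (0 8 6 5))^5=((0 8 6 7 1 9 5))^5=(0 9 7 8 5 1 6)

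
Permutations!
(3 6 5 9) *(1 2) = (1 2)(3 6 5 9) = [0, 2, 1, 6, 4, 9, 5, 7, 8, 3]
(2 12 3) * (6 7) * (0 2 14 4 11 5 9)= (0 2 12 3 14 4 11 5 9)(6 7)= [2, 1, 12, 14, 11, 9, 7, 6, 8, 0, 10, 5, 3, 13, 4]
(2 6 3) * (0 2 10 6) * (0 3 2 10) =(0 10 6 2 3) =[10, 1, 3, 0, 4, 5, 2, 7, 8, 9, 6]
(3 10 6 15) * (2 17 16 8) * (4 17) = (2 4 17 16 8)(3 10 6 15) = [0, 1, 4, 10, 17, 5, 15, 7, 2, 9, 6, 11, 12, 13, 14, 3, 8, 16]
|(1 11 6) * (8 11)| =4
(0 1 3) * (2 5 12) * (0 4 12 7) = (0 1 3 4 12 2 5 7) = [1, 3, 5, 4, 12, 7, 6, 0, 8, 9, 10, 11, 2]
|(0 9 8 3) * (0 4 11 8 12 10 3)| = |(0 9 12 10 3 4 11 8)| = 8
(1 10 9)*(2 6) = (1 10 9)(2 6) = [0, 10, 6, 3, 4, 5, 2, 7, 8, 1, 9]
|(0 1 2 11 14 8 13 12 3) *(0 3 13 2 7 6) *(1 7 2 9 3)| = |(0 7 6)(1 2 11 14 8 9 3)(12 13)| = 42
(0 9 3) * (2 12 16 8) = [9, 1, 12, 0, 4, 5, 6, 7, 2, 3, 10, 11, 16, 13, 14, 15, 8] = (0 9 3)(2 12 16 8)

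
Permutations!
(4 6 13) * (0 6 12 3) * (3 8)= (0 6 13 4 12 8 3)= [6, 1, 2, 0, 12, 5, 13, 7, 3, 9, 10, 11, 8, 4]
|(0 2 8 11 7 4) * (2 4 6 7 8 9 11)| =4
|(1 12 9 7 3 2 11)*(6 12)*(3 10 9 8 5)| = 24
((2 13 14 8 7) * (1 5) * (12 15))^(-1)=((1 5)(2 13 14 8 7)(12 15))^(-1)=(1 5)(2 7 8 14 13)(12 15)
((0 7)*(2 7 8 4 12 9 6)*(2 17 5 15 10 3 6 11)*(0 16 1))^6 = (17)(0 2 4 16 9)(1 11 8 7 12)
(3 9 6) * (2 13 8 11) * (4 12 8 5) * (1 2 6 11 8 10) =(1 2 13 5 4 12 10)(3 9 11 6) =[0, 2, 13, 9, 12, 4, 3, 7, 8, 11, 1, 6, 10, 5]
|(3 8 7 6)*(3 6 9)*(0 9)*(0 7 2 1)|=6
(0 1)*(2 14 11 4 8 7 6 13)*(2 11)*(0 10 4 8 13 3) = (0 1 10 4 13 11 8 7 6 3)(2 14) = [1, 10, 14, 0, 13, 5, 3, 6, 7, 9, 4, 8, 12, 11, 2]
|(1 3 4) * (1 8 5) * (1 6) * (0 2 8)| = |(0 2 8 5 6 1 3 4)| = 8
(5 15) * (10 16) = (5 15)(10 16) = [0, 1, 2, 3, 4, 15, 6, 7, 8, 9, 16, 11, 12, 13, 14, 5, 10]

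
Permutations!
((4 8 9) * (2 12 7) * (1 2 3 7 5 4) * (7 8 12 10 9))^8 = (3 7 8)(4 5 12)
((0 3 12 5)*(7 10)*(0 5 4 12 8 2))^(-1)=(0 2 8 3)(4 12)(7 10)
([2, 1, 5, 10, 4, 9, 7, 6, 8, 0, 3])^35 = [9, 1, 0, 10, 4, 2, 7, 6, 8, 5, 3]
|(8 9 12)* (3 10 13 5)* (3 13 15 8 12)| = 10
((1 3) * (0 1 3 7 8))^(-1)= ((0 1 7 8))^(-1)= (0 8 7 1)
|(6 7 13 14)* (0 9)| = 4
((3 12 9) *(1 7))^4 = ((1 7)(3 12 9))^4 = (3 12 9)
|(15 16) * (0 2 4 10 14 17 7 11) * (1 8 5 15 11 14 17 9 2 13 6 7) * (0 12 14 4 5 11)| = 17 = |(0 13 6 7 4 10 17 1 8 11 12 14 9 2 5 15 16)|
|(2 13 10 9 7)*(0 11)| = 10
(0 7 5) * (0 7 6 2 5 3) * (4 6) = (0 4 6 2 5 7 3) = [4, 1, 5, 0, 6, 7, 2, 3]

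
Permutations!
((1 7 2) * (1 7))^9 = (2 7) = ((2 7))^9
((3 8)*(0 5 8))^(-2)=((0 5 8 3))^(-2)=(0 8)(3 5)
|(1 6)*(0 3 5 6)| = 5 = |(0 3 5 6 1)|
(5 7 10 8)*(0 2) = (0 2)(5 7 10 8) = [2, 1, 0, 3, 4, 7, 6, 10, 5, 9, 8]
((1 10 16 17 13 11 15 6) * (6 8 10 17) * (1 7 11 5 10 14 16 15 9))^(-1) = ((1 17 13 5 10 15 8 14 16 6 7 11 9))^(-1) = (1 9 11 7 6 16 14 8 15 10 5 13 17)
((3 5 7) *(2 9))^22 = (9)(3 5 7)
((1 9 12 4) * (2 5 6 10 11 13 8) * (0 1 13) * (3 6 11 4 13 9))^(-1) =(0 11 5 2 8 13 12 9 4 10 6 3 1)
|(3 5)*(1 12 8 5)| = |(1 12 8 5 3)| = 5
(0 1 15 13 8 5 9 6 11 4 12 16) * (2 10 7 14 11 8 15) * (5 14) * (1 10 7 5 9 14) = (0 10 5 14 11 4 12 16)(1 2 7 9 6 8)(13 15) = [10, 2, 7, 3, 12, 14, 8, 9, 1, 6, 5, 4, 16, 15, 11, 13, 0]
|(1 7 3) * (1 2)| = 4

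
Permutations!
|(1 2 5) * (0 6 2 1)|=4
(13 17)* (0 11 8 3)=(0 11 8 3)(13 17)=[11, 1, 2, 0, 4, 5, 6, 7, 3, 9, 10, 8, 12, 17, 14, 15, 16, 13]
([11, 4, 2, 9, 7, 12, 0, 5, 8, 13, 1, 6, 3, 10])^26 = [6, 10, 2, 12, 1, 7, 11, 4, 8, 3, 13, 0, 5, 9]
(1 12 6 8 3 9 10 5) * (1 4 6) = [0, 12, 2, 9, 6, 4, 8, 7, 3, 10, 5, 11, 1] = (1 12)(3 9 10 5 4 6 8)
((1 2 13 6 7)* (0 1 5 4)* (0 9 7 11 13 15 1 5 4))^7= (0 5)(1 2 15)(4 9 7)(6 11 13)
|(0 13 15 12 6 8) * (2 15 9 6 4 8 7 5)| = 11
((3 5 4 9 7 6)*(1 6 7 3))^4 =(9)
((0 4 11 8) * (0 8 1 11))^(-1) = (0 4)(1 11)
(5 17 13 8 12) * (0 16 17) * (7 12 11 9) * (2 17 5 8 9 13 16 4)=(0 4 2 17 16 5)(7 12 8 11 13 9)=[4, 1, 17, 3, 2, 0, 6, 12, 11, 7, 10, 13, 8, 9, 14, 15, 5, 16]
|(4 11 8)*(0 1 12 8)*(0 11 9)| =6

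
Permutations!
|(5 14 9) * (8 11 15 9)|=|(5 14 8 11 15 9)|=6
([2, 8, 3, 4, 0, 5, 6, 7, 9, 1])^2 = [3, 9, 4, 0, 2, 5, 6, 7, 1, 8]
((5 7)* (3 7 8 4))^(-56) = (3 4 8 5 7)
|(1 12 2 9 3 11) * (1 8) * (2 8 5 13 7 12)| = |(1 2 9 3 11 5 13 7 12 8)| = 10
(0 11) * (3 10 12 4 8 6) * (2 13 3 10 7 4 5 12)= (0 11)(2 13 3 7 4 8 6 10)(5 12)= [11, 1, 13, 7, 8, 12, 10, 4, 6, 9, 2, 0, 5, 3]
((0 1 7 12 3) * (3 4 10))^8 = ((0 1 7 12 4 10 3))^8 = (0 1 7 12 4 10 3)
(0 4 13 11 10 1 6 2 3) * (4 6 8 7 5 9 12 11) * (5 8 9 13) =[6, 9, 3, 0, 5, 13, 2, 8, 7, 12, 1, 10, 11, 4] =(0 6 2 3)(1 9 12 11 10)(4 5 13)(7 8)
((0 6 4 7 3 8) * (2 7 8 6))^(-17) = ((0 2 7 3 6 4 8))^(-17) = (0 6 2 4 7 8 3)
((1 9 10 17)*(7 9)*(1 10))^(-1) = (1 9 7)(10 17)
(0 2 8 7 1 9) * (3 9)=[2, 3, 8, 9, 4, 5, 6, 1, 7, 0]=(0 2 8 7 1 3 9)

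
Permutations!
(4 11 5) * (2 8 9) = (2 8 9)(4 11 5) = [0, 1, 8, 3, 11, 4, 6, 7, 9, 2, 10, 5]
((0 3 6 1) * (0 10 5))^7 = ((0 3 6 1 10 5))^7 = (0 3 6 1 10 5)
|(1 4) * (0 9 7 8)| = |(0 9 7 8)(1 4)| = 4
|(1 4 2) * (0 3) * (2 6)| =4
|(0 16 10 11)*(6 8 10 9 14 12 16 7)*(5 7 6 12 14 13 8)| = 11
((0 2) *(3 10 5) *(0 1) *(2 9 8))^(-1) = ((0 9 8 2 1)(3 10 5))^(-1) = (0 1 2 8 9)(3 5 10)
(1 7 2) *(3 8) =(1 7 2)(3 8) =[0, 7, 1, 8, 4, 5, 6, 2, 3]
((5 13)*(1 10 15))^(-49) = ((1 10 15)(5 13))^(-49) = (1 15 10)(5 13)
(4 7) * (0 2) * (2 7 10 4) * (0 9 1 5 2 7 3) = (0 3)(1 5 2 9)(4 10) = [3, 5, 9, 0, 10, 2, 6, 7, 8, 1, 4]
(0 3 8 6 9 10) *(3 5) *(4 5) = [4, 1, 2, 8, 5, 3, 9, 7, 6, 10, 0] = (0 4 5 3 8 6 9 10)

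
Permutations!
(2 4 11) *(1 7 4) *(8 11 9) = (1 7 4 9 8 11 2) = [0, 7, 1, 3, 9, 5, 6, 4, 11, 8, 10, 2]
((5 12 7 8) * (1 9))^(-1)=(1 9)(5 8 7 12)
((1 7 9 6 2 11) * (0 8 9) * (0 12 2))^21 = ((0 8 9 6)(1 7 12 2 11))^21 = (0 8 9 6)(1 7 12 2 11)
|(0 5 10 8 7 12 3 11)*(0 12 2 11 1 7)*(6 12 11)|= |(0 5 10 8)(1 7 2 6 12 3)|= 12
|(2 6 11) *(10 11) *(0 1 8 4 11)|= |(0 1 8 4 11 2 6 10)|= 8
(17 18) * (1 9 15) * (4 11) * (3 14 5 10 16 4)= (1 9 15)(3 14 5 10 16 4 11)(17 18)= [0, 9, 2, 14, 11, 10, 6, 7, 8, 15, 16, 3, 12, 13, 5, 1, 4, 18, 17]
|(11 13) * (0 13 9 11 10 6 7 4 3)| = |(0 13 10 6 7 4 3)(9 11)| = 14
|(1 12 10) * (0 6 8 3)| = |(0 6 8 3)(1 12 10)| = 12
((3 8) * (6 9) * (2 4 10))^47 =((2 4 10)(3 8)(6 9))^47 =(2 10 4)(3 8)(6 9)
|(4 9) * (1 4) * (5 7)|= 6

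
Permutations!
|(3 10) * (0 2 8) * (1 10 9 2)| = |(0 1 10 3 9 2 8)| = 7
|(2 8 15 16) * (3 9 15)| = |(2 8 3 9 15 16)| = 6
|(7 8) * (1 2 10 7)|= |(1 2 10 7 8)|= 5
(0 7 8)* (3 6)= (0 7 8)(3 6)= [7, 1, 2, 6, 4, 5, 3, 8, 0]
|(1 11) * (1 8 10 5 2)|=6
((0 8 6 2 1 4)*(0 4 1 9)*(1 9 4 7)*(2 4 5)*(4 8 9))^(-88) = (9)(1 7 4)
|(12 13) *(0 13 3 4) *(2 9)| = 10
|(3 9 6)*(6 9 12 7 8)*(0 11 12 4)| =|(0 11 12 7 8 6 3 4)| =8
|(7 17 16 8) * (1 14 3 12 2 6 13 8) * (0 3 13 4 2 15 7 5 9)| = |(0 3 12 15 7 17 16 1 14 13 8 5 9)(2 6 4)| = 39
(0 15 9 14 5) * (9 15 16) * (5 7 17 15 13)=(0 16 9 14 7 17 15 13 5)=[16, 1, 2, 3, 4, 0, 6, 17, 8, 14, 10, 11, 12, 5, 7, 13, 9, 15]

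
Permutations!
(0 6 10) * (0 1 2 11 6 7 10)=[7, 2, 11, 3, 4, 5, 0, 10, 8, 9, 1, 6]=(0 7 10 1 2 11 6)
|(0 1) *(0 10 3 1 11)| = 6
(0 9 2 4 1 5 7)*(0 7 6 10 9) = (1 5 6 10 9 2 4) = [0, 5, 4, 3, 1, 6, 10, 7, 8, 2, 9]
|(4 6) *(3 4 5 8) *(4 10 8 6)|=|(3 10 8)(5 6)|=6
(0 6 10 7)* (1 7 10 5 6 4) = [4, 7, 2, 3, 1, 6, 5, 0, 8, 9, 10] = (10)(0 4 1 7)(5 6)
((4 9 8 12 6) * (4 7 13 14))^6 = ((4 9 8 12 6 7 13 14))^6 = (4 13 6 8)(7 12 9 14)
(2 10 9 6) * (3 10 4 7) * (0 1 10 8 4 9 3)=(0 1 10 3 8 4 7)(2 9 6)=[1, 10, 9, 8, 7, 5, 2, 0, 4, 6, 3]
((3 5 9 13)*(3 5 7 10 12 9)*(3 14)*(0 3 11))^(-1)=(0 11 14 5 13 9 12 10 7 3)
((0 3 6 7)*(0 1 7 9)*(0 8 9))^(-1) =((0 3 6)(1 7)(8 9))^(-1) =(0 6 3)(1 7)(8 9)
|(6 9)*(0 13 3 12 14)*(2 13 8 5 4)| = 18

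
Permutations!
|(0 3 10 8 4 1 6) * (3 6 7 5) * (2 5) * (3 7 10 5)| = |(0 6)(1 10 8 4)(2 3 5 7)| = 4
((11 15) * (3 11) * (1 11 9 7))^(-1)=((1 11 15 3 9 7))^(-1)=(1 7 9 3 15 11)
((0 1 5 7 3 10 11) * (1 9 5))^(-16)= ((0 9 5 7 3 10 11))^(-16)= (0 10 7 9 11 3 5)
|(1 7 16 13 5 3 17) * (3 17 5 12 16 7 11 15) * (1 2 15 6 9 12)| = 35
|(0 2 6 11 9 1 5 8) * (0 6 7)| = 6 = |(0 2 7)(1 5 8 6 11 9)|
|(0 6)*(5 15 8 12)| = |(0 6)(5 15 8 12)| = 4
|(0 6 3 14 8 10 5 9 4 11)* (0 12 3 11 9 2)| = |(0 6 11 12 3 14 8 10 5 2)(4 9)| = 10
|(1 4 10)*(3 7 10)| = 5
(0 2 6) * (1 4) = [2, 4, 6, 3, 1, 5, 0] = (0 2 6)(1 4)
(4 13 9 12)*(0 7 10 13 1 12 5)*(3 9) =(0 7 10 13 3 9 5)(1 12 4) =[7, 12, 2, 9, 1, 0, 6, 10, 8, 5, 13, 11, 4, 3]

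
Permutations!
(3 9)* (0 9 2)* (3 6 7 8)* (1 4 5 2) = [9, 4, 0, 1, 5, 2, 7, 8, 3, 6] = (0 9 6 7 8 3 1 4 5 2)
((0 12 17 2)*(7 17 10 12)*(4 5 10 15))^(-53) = ((0 7 17 2)(4 5 10 12 15))^(-53) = (0 2 17 7)(4 10 15 5 12)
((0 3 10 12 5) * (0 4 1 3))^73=(1 3 10 12 5 4)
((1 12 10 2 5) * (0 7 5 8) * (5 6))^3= (0 5 10)(1 2 7)(6 12 8)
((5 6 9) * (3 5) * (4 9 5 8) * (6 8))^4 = ((3 6 5 8 4 9))^4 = (3 4 5)(6 9 8)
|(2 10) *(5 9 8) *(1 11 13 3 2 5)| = |(1 11 13 3 2 10 5 9 8)| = 9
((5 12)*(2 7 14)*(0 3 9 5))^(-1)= (0 12 5 9 3)(2 14 7)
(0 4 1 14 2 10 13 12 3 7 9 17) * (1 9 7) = (0 4 9 17)(1 14 2 10 13 12 3) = [4, 14, 10, 1, 9, 5, 6, 7, 8, 17, 13, 11, 3, 12, 2, 15, 16, 0]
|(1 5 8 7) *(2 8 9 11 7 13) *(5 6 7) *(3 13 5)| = |(1 6 7)(2 8 5 9 11 3 13)| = 21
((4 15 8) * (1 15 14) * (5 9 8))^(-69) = ((1 15 5 9 8 4 14))^(-69) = (1 15 5 9 8 4 14)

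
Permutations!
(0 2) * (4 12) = [2, 1, 0, 3, 12, 5, 6, 7, 8, 9, 10, 11, 4] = (0 2)(4 12)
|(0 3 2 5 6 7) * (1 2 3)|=6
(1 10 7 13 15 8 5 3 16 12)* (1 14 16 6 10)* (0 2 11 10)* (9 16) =(0 2 11 10 7 13 15 8 5 3 6)(9 16 12 14) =[2, 1, 11, 6, 4, 3, 0, 13, 5, 16, 7, 10, 14, 15, 9, 8, 12]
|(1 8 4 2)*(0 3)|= 4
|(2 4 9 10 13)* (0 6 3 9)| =8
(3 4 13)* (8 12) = (3 4 13)(8 12) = [0, 1, 2, 4, 13, 5, 6, 7, 12, 9, 10, 11, 8, 3]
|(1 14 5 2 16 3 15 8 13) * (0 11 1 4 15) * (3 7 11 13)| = 42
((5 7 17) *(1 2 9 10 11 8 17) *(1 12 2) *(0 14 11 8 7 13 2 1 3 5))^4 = (0 12 13 8 11 3 9)(1 2 17 7 5 10 14)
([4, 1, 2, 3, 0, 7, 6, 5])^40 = [0, 1, 2, 3, 4, 5, 6, 7]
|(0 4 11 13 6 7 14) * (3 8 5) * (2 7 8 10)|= 12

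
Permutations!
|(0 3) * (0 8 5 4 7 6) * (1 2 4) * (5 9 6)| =|(0 3 8 9 6)(1 2 4 7 5)| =5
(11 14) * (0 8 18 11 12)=(0 8 18 11 14 12)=[8, 1, 2, 3, 4, 5, 6, 7, 18, 9, 10, 14, 0, 13, 12, 15, 16, 17, 11]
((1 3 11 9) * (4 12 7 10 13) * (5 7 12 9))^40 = ((1 3 11 5 7 10 13 4 9))^40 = (1 7 9 5 4 11 13 3 10)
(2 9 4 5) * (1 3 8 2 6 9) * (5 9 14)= (1 3 8 2)(4 9)(5 6 14)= [0, 3, 1, 8, 9, 6, 14, 7, 2, 4, 10, 11, 12, 13, 5]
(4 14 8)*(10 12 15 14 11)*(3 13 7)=[0, 1, 2, 13, 11, 5, 6, 3, 4, 9, 12, 10, 15, 7, 8, 14]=(3 13 7)(4 11 10 12 15 14 8)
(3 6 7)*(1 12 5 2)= (1 12 5 2)(3 6 7)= [0, 12, 1, 6, 4, 2, 7, 3, 8, 9, 10, 11, 5]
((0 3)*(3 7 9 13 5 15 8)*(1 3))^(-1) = ((0 7 9 13 5 15 8 1 3))^(-1) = (0 3 1 8 15 5 13 9 7)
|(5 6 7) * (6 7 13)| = 2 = |(5 7)(6 13)|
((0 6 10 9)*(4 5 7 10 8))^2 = ((0 6 8 4 5 7 10 9))^2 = (0 8 5 10)(4 7 9 6)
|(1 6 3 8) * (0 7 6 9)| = 7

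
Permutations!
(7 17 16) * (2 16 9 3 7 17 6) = (2 16 17 9 3 7 6) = [0, 1, 16, 7, 4, 5, 2, 6, 8, 3, 10, 11, 12, 13, 14, 15, 17, 9]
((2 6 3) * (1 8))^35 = (1 8)(2 3 6)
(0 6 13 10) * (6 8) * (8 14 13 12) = (0 14 13 10)(6 12 8) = [14, 1, 2, 3, 4, 5, 12, 7, 6, 9, 0, 11, 8, 10, 13]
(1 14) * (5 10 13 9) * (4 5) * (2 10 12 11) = (1 14)(2 10 13 9 4 5 12 11) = [0, 14, 10, 3, 5, 12, 6, 7, 8, 4, 13, 2, 11, 9, 1]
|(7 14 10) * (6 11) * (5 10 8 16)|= |(5 10 7 14 8 16)(6 11)|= 6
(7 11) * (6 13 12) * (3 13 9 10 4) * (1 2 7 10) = (1 2 7 11 10 4 3 13 12 6 9) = [0, 2, 7, 13, 3, 5, 9, 11, 8, 1, 4, 10, 6, 12]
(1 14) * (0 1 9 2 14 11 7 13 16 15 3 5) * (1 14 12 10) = (0 14 9 2 12 10 1 11 7 13 16 15 3 5) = [14, 11, 12, 5, 4, 0, 6, 13, 8, 2, 1, 7, 10, 16, 9, 3, 15]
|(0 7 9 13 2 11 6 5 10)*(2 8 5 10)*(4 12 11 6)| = |(0 7 9 13 8 5 2 6 10)(4 12 11)| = 9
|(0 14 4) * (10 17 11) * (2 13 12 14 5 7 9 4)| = 60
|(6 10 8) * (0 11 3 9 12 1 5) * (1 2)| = |(0 11 3 9 12 2 1 5)(6 10 8)| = 24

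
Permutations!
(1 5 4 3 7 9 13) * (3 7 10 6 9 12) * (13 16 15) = [0, 5, 2, 10, 7, 4, 9, 12, 8, 16, 6, 11, 3, 1, 14, 13, 15] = (1 5 4 7 12 3 10 6 9 16 15 13)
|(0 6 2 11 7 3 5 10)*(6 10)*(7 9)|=14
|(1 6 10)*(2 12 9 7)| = 12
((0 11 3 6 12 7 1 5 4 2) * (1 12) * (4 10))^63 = (7 12)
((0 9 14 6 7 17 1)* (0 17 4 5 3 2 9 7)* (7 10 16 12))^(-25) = ((0 10 16 12 7 4 5 3 2 9 14 6)(1 17))^(-25) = (0 6 14 9 2 3 5 4 7 12 16 10)(1 17)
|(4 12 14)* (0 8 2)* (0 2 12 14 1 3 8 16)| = |(0 16)(1 3 8 12)(4 14)| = 4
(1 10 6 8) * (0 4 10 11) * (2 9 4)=[2, 11, 9, 3, 10, 5, 8, 7, 1, 4, 6, 0]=(0 2 9 4 10 6 8 1 11)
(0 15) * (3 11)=[15, 1, 2, 11, 4, 5, 6, 7, 8, 9, 10, 3, 12, 13, 14, 0]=(0 15)(3 11)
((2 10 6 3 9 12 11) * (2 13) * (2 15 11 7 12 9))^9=(15)(2 10 6 3)(7 12)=((2 10 6 3)(7 12)(11 13 15))^9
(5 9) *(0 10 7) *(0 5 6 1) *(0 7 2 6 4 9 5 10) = (1 7 10 2 6)(4 9) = [0, 7, 6, 3, 9, 5, 1, 10, 8, 4, 2]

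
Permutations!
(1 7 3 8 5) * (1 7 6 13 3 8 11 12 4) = (1 6 13 3 11 12 4)(5 7 8) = [0, 6, 2, 11, 1, 7, 13, 8, 5, 9, 10, 12, 4, 3]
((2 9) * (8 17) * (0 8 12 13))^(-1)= (0 13 12 17 8)(2 9)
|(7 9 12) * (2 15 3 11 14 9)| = |(2 15 3 11 14 9 12 7)| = 8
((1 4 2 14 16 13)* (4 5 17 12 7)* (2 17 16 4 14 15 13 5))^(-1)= (1 13 15 2)(4 14 7 12 17)(5 16)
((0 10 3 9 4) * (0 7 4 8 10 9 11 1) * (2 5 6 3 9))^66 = ((0 2 5 6 3 11 1)(4 7)(8 10 9))^66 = (0 6 1 5 11 2 3)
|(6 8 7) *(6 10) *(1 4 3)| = 12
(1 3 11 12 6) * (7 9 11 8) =[0, 3, 2, 8, 4, 5, 1, 9, 7, 11, 10, 12, 6] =(1 3 8 7 9 11 12 6)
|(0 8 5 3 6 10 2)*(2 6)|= 10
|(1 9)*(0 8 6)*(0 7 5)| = 10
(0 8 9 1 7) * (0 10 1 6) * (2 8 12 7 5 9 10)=(0 12 7 2 8 10 1 5 9 6)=[12, 5, 8, 3, 4, 9, 0, 2, 10, 6, 1, 11, 7]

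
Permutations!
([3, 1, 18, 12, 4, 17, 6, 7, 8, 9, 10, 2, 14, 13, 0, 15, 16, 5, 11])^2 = [12, 1, 11, 14, 4, 5, 6, 7, 8, 9, 10, 18, 0, 13, 3, 15, 16, 17, 2]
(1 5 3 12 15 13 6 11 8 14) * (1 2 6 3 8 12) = (1 5 8 14 2 6 11 12 15 13 3) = [0, 5, 6, 1, 4, 8, 11, 7, 14, 9, 10, 12, 15, 3, 2, 13]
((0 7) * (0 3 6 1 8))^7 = (0 7 3 6 1 8)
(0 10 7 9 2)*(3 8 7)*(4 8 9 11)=(0 10 3 9 2)(4 8 7 11)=[10, 1, 0, 9, 8, 5, 6, 11, 7, 2, 3, 4]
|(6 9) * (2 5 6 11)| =5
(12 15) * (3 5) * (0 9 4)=(0 9 4)(3 5)(12 15)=[9, 1, 2, 5, 0, 3, 6, 7, 8, 4, 10, 11, 15, 13, 14, 12]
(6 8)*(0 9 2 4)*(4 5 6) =(0 9 2 5 6 8 4) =[9, 1, 5, 3, 0, 6, 8, 7, 4, 2]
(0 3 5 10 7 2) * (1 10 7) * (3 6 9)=[6, 10, 0, 5, 4, 7, 9, 2, 8, 3, 1]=(0 6 9 3 5 7 2)(1 10)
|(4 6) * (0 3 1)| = 6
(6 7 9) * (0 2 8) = (0 2 8)(6 7 9) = [2, 1, 8, 3, 4, 5, 7, 9, 0, 6]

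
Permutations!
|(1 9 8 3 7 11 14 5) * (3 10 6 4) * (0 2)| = 22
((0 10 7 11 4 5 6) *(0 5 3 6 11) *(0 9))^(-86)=(0 7)(3 4 11 5 6)(9 10)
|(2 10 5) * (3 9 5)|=5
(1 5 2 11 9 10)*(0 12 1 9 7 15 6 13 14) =(0 12 1 5 2 11 7 15 6 13 14)(9 10) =[12, 5, 11, 3, 4, 2, 13, 15, 8, 10, 9, 7, 1, 14, 0, 6]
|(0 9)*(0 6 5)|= |(0 9 6 5)|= 4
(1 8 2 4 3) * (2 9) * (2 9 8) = [0, 2, 4, 1, 3, 5, 6, 7, 8, 9] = (9)(1 2 4 3)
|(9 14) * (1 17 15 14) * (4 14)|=6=|(1 17 15 4 14 9)|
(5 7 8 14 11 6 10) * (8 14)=[0, 1, 2, 3, 4, 7, 10, 14, 8, 9, 5, 6, 12, 13, 11]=(5 7 14 11 6 10)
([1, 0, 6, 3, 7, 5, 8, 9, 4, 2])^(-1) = [1, 0, 9, 3, 8, 5, 2, 4, 6, 7]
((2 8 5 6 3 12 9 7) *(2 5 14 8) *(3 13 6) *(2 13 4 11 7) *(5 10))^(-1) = ((2 13 6 4 11 7 10 5 3 12 9)(8 14))^(-1) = (2 9 12 3 5 10 7 11 4 6 13)(8 14)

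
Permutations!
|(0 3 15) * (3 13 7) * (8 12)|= 10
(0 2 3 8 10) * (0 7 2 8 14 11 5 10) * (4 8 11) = (0 11 5 10 7 2 3 14 4 8) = [11, 1, 3, 14, 8, 10, 6, 2, 0, 9, 7, 5, 12, 13, 4]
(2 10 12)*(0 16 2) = (0 16 2 10 12) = [16, 1, 10, 3, 4, 5, 6, 7, 8, 9, 12, 11, 0, 13, 14, 15, 2]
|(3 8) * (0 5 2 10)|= 4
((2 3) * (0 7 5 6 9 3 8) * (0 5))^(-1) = ((0 7)(2 8 5 6 9 3))^(-1) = (0 7)(2 3 9 6 5 8)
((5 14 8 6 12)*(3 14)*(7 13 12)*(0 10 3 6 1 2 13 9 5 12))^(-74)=(0 2 8 3)(1 14 10 13)(5 7)(6 9)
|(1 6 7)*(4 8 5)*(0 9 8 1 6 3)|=|(0 9 8 5 4 1 3)(6 7)|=14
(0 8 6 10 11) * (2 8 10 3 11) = [10, 1, 8, 11, 4, 5, 3, 7, 6, 9, 2, 0] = (0 10 2 8 6 3 11)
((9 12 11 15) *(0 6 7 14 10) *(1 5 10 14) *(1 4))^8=((0 6 7 4 1 5 10)(9 12 11 15))^8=(15)(0 6 7 4 1 5 10)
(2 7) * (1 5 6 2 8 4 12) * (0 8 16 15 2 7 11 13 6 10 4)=(0 8)(1 5 10 4 12)(2 11 13 6 7 16 15)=[8, 5, 11, 3, 12, 10, 7, 16, 0, 9, 4, 13, 1, 6, 14, 2, 15]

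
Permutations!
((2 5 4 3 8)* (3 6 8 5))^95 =((2 3 5 4 6 8))^95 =(2 8 6 4 5 3)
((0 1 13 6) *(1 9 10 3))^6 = (0 6 13 1 3 10 9) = ((0 9 10 3 1 13 6))^6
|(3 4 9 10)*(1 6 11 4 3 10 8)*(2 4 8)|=12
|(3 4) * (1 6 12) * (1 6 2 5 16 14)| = 10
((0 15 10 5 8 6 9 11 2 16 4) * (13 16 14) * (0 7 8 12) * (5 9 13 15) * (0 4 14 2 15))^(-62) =((0 5 12 4 7 8 6 13 16 14)(9 11 15 10))^(-62) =(0 16 6 7 12)(4 5 14 13 8)(9 15)(10 11)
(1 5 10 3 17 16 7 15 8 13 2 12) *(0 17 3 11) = (0 17 16 7 15 8 13 2 12 1 5 10 11) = [17, 5, 12, 3, 4, 10, 6, 15, 13, 9, 11, 0, 1, 2, 14, 8, 7, 16]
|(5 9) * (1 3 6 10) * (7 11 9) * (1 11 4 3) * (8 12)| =|(3 6 10 11 9 5 7 4)(8 12)| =8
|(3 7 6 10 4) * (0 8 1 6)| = |(0 8 1 6 10 4 3 7)| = 8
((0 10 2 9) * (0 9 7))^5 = (0 10 2 7)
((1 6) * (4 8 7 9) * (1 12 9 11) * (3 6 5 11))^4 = (1 5 11)(3 4 6 8 12 7 9)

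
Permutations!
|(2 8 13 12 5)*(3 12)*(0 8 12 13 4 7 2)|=14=|(0 8 4 7 2 12 5)(3 13)|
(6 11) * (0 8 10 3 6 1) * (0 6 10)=(0 8)(1 6 11)(3 10)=[8, 6, 2, 10, 4, 5, 11, 7, 0, 9, 3, 1]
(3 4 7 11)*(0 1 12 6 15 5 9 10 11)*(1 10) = (0 10 11 3 4 7)(1 12 6 15 5 9) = [10, 12, 2, 4, 7, 9, 15, 0, 8, 1, 11, 3, 6, 13, 14, 5]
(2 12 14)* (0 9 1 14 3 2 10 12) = (0 9 1 14 10 12 3 2) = [9, 14, 0, 2, 4, 5, 6, 7, 8, 1, 12, 11, 3, 13, 10]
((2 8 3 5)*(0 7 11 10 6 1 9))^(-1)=((0 7 11 10 6 1 9)(2 8 3 5))^(-1)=(0 9 1 6 10 11 7)(2 5 3 8)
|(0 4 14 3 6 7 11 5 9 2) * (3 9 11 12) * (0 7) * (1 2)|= |(0 4 14 9 1 2 7 12 3 6)(5 11)|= 10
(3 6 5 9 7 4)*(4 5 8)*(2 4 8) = (2 4 3 6)(5 9 7) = [0, 1, 4, 6, 3, 9, 2, 5, 8, 7]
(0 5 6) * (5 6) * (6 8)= (0 8 6)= [8, 1, 2, 3, 4, 5, 0, 7, 6]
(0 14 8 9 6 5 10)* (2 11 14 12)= [12, 1, 11, 3, 4, 10, 5, 7, 9, 6, 0, 14, 2, 13, 8]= (0 12 2 11 14 8 9 6 5 10)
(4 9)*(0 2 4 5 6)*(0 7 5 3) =(0 2 4 9 3)(5 6 7) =[2, 1, 4, 0, 9, 6, 7, 5, 8, 3]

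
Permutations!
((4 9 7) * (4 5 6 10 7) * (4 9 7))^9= ((4 7 5 6 10))^9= (4 10 6 5 7)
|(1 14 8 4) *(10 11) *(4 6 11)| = 7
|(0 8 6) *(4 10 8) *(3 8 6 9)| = 12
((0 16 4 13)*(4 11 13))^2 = (0 11)(13 16)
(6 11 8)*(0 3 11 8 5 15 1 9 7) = (0 3 11 5 15 1 9 7)(6 8) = [3, 9, 2, 11, 4, 15, 8, 0, 6, 7, 10, 5, 12, 13, 14, 1]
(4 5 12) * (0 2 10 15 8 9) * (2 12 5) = (0 12 4 2 10 15 8 9) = [12, 1, 10, 3, 2, 5, 6, 7, 9, 0, 15, 11, 4, 13, 14, 8]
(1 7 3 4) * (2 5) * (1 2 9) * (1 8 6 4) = (1 7 3)(2 5 9 8 6 4) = [0, 7, 5, 1, 2, 9, 4, 3, 6, 8]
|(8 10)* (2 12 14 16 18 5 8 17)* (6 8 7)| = |(2 12 14 16 18 5 7 6 8 10 17)| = 11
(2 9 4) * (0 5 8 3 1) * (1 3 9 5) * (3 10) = (0 1)(2 5 8 9 4)(3 10) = [1, 0, 5, 10, 2, 8, 6, 7, 9, 4, 3]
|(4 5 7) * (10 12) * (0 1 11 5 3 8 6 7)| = |(0 1 11 5)(3 8 6 7 4)(10 12)| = 20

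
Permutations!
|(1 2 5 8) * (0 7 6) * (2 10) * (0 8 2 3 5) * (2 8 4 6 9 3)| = 18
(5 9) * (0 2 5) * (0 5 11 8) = [2, 1, 11, 3, 4, 9, 6, 7, 0, 5, 10, 8] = (0 2 11 8)(5 9)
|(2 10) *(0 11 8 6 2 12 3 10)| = 15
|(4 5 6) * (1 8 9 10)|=|(1 8 9 10)(4 5 6)|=12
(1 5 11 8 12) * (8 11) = (1 5 8 12) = [0, 5, 2, 3, 4, 8, 6, 7, 12, 9, 10, 11, 1]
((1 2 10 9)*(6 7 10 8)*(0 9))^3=(0 2 7 9 8 10 1 6)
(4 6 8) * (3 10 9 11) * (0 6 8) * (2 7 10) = (0 6)(2 7 10 9 11 3)(4 8) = [6, 1, 7, 2, 8, 5, 0, 10, 4, 11, 9, 3]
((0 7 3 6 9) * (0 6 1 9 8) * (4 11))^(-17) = (0 9 7 6 3 8 1)(4 11) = ((0 7 3 1 9 6 8)(4 11))^(-17)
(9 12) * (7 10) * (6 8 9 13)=(6 8 9 12 13)(7 10)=[0, 1, 2, 3, 4, 5, 8, 10, 9, 12, 7, 11, 13, 6]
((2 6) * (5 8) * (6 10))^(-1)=((2 10 6)(5 8))^(-1)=(2 6 10)(5 8)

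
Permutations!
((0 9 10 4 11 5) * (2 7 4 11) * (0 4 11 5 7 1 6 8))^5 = (0 2 9 1 10 6 5 8 4)(7 11)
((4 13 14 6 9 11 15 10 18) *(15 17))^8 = (4 10 17 9 14)(6 13 18 15 11)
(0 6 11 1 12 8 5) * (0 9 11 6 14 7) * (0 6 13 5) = [14, 12, 2, 3, 4, 9, 13, 6, 0, 11, 10, 1, 8, 5, 7] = (0 14 7 6 13 5 9 11 1 12 8)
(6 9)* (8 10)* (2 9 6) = [0, 1, 9, 3, 4, 5, 6, 7, 10, 2, 8] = (2 9)(8 10)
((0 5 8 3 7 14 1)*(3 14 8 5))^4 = (0 14 7)(1 8 3) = ((0 3 7 8 14 1))^4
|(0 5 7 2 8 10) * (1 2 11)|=|(0 5 7 11 1 2 8 10)|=8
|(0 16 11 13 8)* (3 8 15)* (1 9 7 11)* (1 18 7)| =18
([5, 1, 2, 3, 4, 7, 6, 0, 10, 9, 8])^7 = (0 5 7)(8 10)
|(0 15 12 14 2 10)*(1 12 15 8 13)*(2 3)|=9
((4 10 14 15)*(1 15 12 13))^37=((1 15 4 10 14 12 13))^37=(1 4 14 13 15 10 12)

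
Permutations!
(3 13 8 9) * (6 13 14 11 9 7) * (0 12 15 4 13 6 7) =(0 12 15 4 13 8)(3 14 11 9) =[12, 1, 2, 14, 13, 5, 6, 7, 0, 3, 10, 9, 15, 8, 11, 4]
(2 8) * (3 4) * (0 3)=(0 3 4)(2 8)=[3, 1, 8, 4, 0, 5, 6, 7, 2]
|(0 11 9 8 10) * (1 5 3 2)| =20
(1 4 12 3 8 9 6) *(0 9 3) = (0 9 6 1 4 12)(3 8) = [9, 4, 2, 8, 12, 5, 1, 7, 3, 6, 10, 11, 0]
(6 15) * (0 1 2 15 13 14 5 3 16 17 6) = (0 1 2 15)(3 16 17 6 13 14 5) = [1, 2, 15, 16, 4, 3, 13, 7, 8, 9, 10, 11, 12, 14, 5, 0, 17, 6]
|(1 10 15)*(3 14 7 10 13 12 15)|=4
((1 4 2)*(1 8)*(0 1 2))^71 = ((0 1 4)(2 8))^71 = (0 4 1)(2 8)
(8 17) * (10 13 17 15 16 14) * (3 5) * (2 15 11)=(2 15 16 14 10 13 17 8 11)(3 5)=[0, 1, 15, 5, 4, 3, 6, 7, 11, 9, 13, 2, 12, 17, 10, 16, 14, 8]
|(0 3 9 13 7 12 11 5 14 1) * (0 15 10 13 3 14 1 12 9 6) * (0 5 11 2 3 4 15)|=|(0 14 12 2 3 6 5 1)(4 15 10 13 7 9)|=24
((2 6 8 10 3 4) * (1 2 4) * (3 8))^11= (1 3 6 2)(8 10)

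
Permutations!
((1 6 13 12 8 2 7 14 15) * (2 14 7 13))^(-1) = (1 15 14 8 12 13 2 6)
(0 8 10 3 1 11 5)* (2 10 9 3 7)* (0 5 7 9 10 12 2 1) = (0 8 10 9 3)(1 11 7)(2 12) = [8, 11, 12, 0, 4, 5, 6, 1, 10, 3, 9, 7, 2]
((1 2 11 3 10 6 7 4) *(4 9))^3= (1 3 7)(2 10 9)(4 11 6)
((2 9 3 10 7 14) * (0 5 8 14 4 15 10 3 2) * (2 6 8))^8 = ((0 5 2 9 6 8 14)(4 15 10 7))^8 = (15)(0 5 2 9 6 8 14)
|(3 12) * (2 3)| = 3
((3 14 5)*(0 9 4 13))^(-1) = (0 13 4 9)(3 5 14)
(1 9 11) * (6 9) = [0, 6, 2, 3, 4, 5, 9, 7, 8, 11, 10, 1] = (1 6 9 11)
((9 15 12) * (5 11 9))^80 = ((5 11 9 15 12))^80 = (15)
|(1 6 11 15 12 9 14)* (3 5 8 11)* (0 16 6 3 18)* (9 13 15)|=|(0 16 6 18)(1 3 5 8 11 9 14)(12 13 15)|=84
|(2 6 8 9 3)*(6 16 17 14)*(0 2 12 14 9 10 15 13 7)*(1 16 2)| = 14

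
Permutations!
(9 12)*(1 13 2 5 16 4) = (1 13 2 5 16 4)(9 12) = [0, 13, 5, 3, 1, 16, 6, 7, 8, 12, 10, 11, 9, 2, 14, 15, 4]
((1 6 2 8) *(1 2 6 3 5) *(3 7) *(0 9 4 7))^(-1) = ((0 9 4 7 3 5 1)(2 8))^(-1) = (0 1 5 3 7 4 9)(2 8)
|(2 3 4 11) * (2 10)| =5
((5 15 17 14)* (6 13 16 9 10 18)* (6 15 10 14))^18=(5 9 13 17 18)(6 15 10 14 16)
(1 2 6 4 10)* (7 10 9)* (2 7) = (1 7 10)(2 6 4 9) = [0, 7, 6, 3, 9, 5, 4, 10, 8, 2, 1]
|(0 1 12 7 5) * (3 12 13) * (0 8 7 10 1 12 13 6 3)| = 21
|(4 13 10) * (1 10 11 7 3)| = 7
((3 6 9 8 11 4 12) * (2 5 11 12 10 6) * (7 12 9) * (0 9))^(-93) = ((0 9 8)(2 5 11 4 10 6 7 12 3))^(-93) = (2 7 4)(3 6 11)(5 12 10)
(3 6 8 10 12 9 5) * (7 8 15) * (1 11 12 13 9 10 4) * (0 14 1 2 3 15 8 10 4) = [14, 11, 3, 6, 2, 15, 8, 10, 0, 5, 13, 12, 4, 9, 1, 7] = (0 14 1 11 12 4 2 3 6 8)(5 15 7 10 13 9)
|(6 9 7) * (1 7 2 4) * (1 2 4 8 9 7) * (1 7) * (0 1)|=4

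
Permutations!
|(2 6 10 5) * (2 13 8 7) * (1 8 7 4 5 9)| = 10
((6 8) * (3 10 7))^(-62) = (3 10 7)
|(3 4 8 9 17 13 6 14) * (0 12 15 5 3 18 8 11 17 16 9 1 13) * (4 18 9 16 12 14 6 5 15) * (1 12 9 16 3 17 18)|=|(0 14 16 3 1 13 5 17)(4 11 18 8 12)|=40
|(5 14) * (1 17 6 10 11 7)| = |(1 17 6 10 11 7)(5 14)| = 6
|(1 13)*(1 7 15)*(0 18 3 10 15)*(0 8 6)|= 10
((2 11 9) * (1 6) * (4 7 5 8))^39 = ((1 6)(2 11 9)(4 7 5 8))^39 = (11)(1 6)(4 8 5 7)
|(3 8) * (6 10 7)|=|(3 8)(6 10 7)|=6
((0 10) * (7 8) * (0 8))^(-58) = (0 8)(7 10)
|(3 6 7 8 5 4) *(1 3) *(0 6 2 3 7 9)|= 30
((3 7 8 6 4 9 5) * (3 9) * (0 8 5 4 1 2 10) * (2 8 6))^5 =((0 6 1 8 2 10)(3 7 5 9 4))^5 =(0 10 2 8 1 6)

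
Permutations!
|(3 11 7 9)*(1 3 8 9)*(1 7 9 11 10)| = 3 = |(1 3 10)(8 11 9)|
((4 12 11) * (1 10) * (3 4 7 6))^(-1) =((1 10)(3 4 12 11 7 6))^(-1) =(1 10)(3 6 7 11 12 4)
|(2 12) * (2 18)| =3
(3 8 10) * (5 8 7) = [0, 1, 2, 7, 4, 8, 6, 5, 10, 9, 3] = (3 7 5 8 10)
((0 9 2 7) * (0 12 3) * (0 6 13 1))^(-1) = ((0 9 2 7 12 3 6 13 1))^(-1) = (0 1 13 6 3 12 7 2 9)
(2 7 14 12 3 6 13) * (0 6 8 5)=(0 6 13 2 7 14 12 3 8 5)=[6, 1, 7, 8, 4, 0, 13, 14, 5, 9, 10, 11, 3, 2, 12]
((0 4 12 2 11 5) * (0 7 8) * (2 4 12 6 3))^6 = (0 11 4 7 3)(2 12 5 6 8)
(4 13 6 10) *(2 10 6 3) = (2 10 4 13 3) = [0, 1, 10, 2, 13, 5, 6, 7, 8, 9, 4, 11, 12, 3]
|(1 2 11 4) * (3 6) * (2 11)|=6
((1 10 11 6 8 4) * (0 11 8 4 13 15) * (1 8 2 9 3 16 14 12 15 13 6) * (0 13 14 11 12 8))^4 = (0 14)(1 3 10 16 2 11 9)(4 13)(6 15)(8 12)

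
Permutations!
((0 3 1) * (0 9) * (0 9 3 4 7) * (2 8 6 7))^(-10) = ((9)(0 4 2 8 6 7)(1 3))^(-10) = (9)(0 2 6)(4 8 7)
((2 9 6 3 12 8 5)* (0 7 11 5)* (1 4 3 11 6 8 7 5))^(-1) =((0 5 2 9 8)(1 4 3 12 7 6 11))^(-1) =(0 8 9 2 5)(1 11 6 7 12 3 4)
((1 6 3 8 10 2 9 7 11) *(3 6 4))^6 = ((1 4 3 8 10 2 9 7 11))^6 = (1 9 8)(2 3 11)(4 7 10)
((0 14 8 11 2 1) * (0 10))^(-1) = (0 10 1 2 11 8 14)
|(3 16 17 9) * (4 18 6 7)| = 4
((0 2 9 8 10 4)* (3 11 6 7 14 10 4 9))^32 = (0 4 8 9 10 14 7 6 11 3 2)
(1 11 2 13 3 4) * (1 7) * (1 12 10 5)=[0, 11, 13, 4, 7, 1, 6, 12, 8, 9, 5, 2, 10, 3]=(1 11 2 13 3 4 7 12 10 5)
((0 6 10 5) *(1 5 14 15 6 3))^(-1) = (0 5 1 3)(6 15 14 10)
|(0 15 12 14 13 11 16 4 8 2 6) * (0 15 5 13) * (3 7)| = |(0 5 13 11 16 4 8 2 6 15 12 14)(3 7)| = 12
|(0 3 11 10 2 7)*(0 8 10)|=12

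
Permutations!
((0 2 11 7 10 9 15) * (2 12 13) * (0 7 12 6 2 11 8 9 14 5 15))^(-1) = (0 9 8 2 6)(5 14 10 7 15)(11 13 12)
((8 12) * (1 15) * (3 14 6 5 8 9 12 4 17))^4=(3 8 14 4 6 17 5)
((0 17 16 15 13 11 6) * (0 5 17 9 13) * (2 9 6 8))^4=(0 16 5)(2 8 11 13 9)(6 15 17)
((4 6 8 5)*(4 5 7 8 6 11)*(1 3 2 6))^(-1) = ((1 3 2 6)(4 11)(7 8))^(-1) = (1 6 2 3)(4 11)(7 8)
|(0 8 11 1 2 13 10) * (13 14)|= |(0 8 11 1 2 14 13 10)|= 8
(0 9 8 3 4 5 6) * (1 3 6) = (0 9 8 6)(1 3 4 5) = [9, 3, 2, 4, 5, 1, 0, 7, 6, 8]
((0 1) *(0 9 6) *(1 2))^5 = ((0 2 1 9 6))^5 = (9)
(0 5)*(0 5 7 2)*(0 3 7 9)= (0 9)(2 3 7)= [9, 1, 3, 7, 4, 5, 6, 2, 8, 0]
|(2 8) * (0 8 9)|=|(0 8 2 9)|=4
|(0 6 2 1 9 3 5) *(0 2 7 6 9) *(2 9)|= 6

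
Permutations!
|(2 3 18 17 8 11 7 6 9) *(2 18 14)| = 21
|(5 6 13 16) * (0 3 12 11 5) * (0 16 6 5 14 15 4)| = 14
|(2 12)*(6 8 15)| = |(2 12)(6 8 15)| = 6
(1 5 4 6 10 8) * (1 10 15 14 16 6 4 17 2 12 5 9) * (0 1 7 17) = (0 1 9 7 17 2 12 5)(6 15 14 16)(8 10) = [1, 9, 12, 3, 4, 0, 15, 17, 10, 7, 8, 11, 5, 13, 16, 14, 6, 2]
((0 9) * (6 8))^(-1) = (0 9)(6 8)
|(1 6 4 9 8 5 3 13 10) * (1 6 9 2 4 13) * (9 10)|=|(1 10 6 13 9 8 5 3)(2 4)|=8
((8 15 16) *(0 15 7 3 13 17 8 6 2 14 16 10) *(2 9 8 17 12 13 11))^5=((17)(0 15 10)(2 14 16 6 9 8 7 3 11)(12 13))^5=(17)(0 10 15)(2 8 14 7 16 3 6 11 9)(12 13)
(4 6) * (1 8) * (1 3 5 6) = [0, 8, 2, 5, 1, 6, 4, 7, 3] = (1 8 3 5 6 4)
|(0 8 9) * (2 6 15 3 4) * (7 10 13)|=15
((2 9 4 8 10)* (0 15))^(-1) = ((0 15)(2 9 4 8 10))^(-1) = (0 15)(2 10 8 4 9)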